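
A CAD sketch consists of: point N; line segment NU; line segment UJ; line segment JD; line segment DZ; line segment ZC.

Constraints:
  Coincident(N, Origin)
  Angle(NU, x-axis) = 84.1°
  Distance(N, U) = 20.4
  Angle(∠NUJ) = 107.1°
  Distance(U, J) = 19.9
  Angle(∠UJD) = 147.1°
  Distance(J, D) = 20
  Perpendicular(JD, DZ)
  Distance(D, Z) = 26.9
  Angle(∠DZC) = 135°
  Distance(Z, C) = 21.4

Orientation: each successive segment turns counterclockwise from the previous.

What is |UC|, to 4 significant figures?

37.95

JD is perpendicular to DZ, so DZ runs at -80.10°; with |DZ| = 26.9, Z = (-31.30, -1.871). ∠DZC = 135.0° gives ZC at -35.10° from the x-axis; with |ZC| = 21.4, C = (-13.79, -14.18). Then |UC| = |C − U| = 37.95.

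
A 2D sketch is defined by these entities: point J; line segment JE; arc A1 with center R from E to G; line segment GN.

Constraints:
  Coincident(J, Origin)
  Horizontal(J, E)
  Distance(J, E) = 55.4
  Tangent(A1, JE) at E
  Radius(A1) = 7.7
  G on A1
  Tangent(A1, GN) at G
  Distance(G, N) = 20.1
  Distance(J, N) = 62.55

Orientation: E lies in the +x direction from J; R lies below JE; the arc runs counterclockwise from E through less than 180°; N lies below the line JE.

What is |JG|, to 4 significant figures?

49.31

Checks: |RG| = 7.700 ✓; ∠(RG, GN) = 90.00° ✓; |GN| = 20.10 ✓; |JN| = 62.55 ✓.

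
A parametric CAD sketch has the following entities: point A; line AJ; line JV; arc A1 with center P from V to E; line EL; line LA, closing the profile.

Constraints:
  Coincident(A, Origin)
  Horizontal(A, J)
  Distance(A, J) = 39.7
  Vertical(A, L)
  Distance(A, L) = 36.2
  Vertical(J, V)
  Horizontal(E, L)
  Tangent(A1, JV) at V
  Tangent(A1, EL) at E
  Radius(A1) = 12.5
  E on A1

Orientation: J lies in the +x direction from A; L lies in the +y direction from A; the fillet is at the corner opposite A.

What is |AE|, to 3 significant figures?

45.3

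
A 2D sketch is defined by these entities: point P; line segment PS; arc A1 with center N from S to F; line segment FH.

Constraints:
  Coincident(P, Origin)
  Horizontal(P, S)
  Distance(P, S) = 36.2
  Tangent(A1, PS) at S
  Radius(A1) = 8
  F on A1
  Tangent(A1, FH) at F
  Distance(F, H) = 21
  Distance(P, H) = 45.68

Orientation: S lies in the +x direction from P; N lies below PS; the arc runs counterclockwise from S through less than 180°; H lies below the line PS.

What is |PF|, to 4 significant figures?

30.24

Checks: P.y = 0.00, S.y = 0.00 ✓; |NF| = 8.000 ✓; ∠(NF, FH) = 90.00° ✓; |FH| = 21.00 ✓; |PH| = 45.68 ✓.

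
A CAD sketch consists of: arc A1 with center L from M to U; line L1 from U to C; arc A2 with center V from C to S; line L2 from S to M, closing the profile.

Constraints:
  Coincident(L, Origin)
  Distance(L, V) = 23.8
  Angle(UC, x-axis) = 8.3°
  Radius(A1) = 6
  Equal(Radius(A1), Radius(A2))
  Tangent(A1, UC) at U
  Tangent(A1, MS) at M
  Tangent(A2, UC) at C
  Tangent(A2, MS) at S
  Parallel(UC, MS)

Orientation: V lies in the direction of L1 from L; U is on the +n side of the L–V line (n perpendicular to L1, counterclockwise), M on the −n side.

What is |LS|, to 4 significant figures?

24.54

The slot axis is L1's direction at 8.3°, so u = (cos 8.3°, sin 8.3°) = (0.9895, 0.1444) and n = (−sin 8.3°, cos 8.3°) = (-0.1444, 0.9895). L is at the origin and V lies 23.8 along u from L, so V = 23.8·u = (23.55, 3.436). Tangency of A1 to both parallel lines with radius 6.0 puts U and M at L ± 6.0·n: U = (-0.8661, 5.937), M = (0.8661, -5.937). Equal radii place C and S the same way about V: C = V + 6.0·n = (22.68, 9.373), S = V − 6.0·n = (24.42, -2.501). Then |LS| = |S − L| = 24.54.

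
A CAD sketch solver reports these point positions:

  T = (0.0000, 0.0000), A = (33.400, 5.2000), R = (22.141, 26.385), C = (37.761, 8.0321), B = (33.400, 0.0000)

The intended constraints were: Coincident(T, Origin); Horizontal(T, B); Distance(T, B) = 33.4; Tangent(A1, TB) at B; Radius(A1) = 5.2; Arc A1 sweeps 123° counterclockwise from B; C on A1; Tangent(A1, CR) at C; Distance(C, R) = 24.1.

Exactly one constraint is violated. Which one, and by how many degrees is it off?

Tangent(A1, CR) at C — off by 7.40°.

T = (0.00, 0.00) ✓; T.y = 0.00, B.y = 0.00 ✓; |TB| = 33.40 ✓; ∠(AB, BT) = 90.00° ✓; |AB| = 5.200 ✓; bearing(A→C) − bearing(A→B) = 123.0° ✓; |AC| = 5.200 ✓; ∠(AC, CR) = 82.60° ✗; |CR| = 24.10 ✓.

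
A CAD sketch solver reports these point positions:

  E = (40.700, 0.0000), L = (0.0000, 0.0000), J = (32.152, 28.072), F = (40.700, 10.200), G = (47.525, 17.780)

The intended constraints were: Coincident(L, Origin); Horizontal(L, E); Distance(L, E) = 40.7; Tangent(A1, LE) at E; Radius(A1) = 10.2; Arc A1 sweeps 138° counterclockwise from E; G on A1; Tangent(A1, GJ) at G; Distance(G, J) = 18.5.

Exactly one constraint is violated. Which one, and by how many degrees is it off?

Tangent(A1, GJ) at G — off by 8.20°.

L = (0.00, 0.00) ✓; L.y = 0.00, E.y = 0.00 ✓; |LE| = 40.70 ✓; ∠(FE, EL) = 90.00° ✓; |FE| = 10.20 ✓; bearing(F→G) − bearing(F→E) = 138.0° ✓; |FG| = 10.20 ✓; ∠(FG, GJ) = 81.80° ✗; |GJ| = 18.50 ✓.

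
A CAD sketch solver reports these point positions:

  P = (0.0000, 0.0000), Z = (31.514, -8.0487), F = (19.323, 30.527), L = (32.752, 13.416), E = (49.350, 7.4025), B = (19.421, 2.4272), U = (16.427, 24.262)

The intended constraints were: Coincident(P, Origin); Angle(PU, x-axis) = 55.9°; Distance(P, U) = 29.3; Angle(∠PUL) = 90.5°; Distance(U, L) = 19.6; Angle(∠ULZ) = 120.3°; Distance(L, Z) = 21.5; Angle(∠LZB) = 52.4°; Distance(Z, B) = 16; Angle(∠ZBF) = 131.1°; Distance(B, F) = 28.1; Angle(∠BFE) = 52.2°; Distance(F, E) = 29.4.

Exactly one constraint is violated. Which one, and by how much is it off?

Distance(F, E) = 29.4 — off by 8.50.

P = (0.00, 0.00) ✓; PU at 55.90° ✓; |PU| = 29.30 ✓; ∠PUL = 90.50° ✓; |UL| = 19.60 ✓; ∠ULZ = 120.3° ✓; |LZ| = 21.50 ✓; ∠LZB = 52.40° ✓; |ZB| = 16.00 ✓; ∠ZBF = 131.1° ✓; |BF| = 28.10 ✓; ∠BFE = 52.20° ✓; |FE| = 37.90 ✗.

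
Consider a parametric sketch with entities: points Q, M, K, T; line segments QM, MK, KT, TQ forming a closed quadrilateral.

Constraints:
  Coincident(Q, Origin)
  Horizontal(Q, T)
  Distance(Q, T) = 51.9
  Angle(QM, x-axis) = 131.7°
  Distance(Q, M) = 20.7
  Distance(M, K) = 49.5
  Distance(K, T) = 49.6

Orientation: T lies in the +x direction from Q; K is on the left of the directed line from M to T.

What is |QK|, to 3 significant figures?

51.0

Q is at the origin; Q and T share the same y with |QT| = 51.9 and T in +x, so T = (51.9, 0). QM runs at 131.7° with |QM| = 20.7, so M = (-13.8, 15.5). K is determined by |MK| = 49.5 and |KT| = 49.6 together: it lies at the intersection of circle(M, 49.5) and circle(T, 49.6). With |MT| = 67.5, the foot of the radical line on MT is 33.7 from M and the perpendicular offset is √(49.5² − 33.7²) = 36.3. Taking the left-of-MT solution: K = (27.3, 43.1).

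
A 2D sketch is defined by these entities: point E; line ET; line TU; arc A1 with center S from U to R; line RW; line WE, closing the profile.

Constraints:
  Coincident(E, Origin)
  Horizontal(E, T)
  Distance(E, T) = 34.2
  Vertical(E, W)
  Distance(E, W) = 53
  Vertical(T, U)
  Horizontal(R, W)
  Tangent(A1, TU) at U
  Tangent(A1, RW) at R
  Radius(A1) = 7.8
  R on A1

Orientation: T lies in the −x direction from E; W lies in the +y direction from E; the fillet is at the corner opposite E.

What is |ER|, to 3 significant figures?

59.2

E is at the origin; E and T share the same y with |ET| = 34.2 and T on the −x side, so T = (-34.2, 0.00). E and W share the same x with |EW| = 53.0 and W on the +y side, so W = (0.00, 53.0). The virtual corner opposite E is at (-34.2, 53.0). Since A1 is tangent to TU there, SU ⟂ TU and tangency of A1 to RW means the radius SR is perpendicular to RW, with radius 7.8, so the center S sits 7.8 in from both sides at S = (-26.4, 45.2). That places the tangent points at U = (-34.2, 45.2) on TU and R = (-26.4, 53.0) on RW. Then |ER| = |R − E| = 59.2.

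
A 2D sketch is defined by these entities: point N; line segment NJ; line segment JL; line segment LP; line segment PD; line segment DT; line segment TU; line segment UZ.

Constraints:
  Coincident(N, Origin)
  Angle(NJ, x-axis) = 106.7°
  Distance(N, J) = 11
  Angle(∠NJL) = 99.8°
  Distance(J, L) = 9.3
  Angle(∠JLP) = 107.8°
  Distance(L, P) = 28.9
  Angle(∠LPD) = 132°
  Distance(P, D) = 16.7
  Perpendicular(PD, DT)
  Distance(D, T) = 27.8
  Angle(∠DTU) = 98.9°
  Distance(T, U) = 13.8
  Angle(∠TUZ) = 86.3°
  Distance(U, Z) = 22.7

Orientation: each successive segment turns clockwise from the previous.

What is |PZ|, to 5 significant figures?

7.3975

N is at the origin; NJ runs at 106.7° with length 11.0, so J = (-3.1610, 10.536). ∠NJL = 99.8° gives JL at 26.500° from the x-axis; with |JL| = 9.3, L = (5.1619, 14.686). ∠JLP = 107.8° gives LP at -45.700° from the x-axis; with |LP| = 28.9, P = (25.346, -5.9978). ∠LPD = 132.0° gives PD at -93.700° from the x-axis; with |PD| = 16.7, D = (24.268, -22.663). PD is perpendicular to DT, so DT runs at 176.30°; with |DT| = 27.8, T = (-3.4736, -20.869). ∠DTU = 98.9° gives TU at 95.200° from the x-axis; with |TU| = 13.8, U = (-4.7243, -7.1258). ∠TUZ = 86.3° gives UZ at 1.5000° from the x-axis; with |UZ| = 22.7, Z = (17.968, -6.5316). Then |PZ| = |Z − P| = 7.3975.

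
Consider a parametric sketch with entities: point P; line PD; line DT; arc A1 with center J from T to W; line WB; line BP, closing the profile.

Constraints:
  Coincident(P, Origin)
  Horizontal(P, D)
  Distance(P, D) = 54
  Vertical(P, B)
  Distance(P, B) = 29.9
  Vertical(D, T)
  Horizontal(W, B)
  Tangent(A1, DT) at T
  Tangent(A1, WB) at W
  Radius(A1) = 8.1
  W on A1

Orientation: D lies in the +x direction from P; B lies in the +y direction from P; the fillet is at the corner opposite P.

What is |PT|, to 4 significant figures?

58.23

The virtual corner opposite P is at (54.00, 29.90). The tangent condition forces JT to be normal to DT and the tangent condition forces JW to be normal to WB, with radius 8.1, so the center J sits 8.1 in from both sides at J = (45.90, 21.80). That places the tangent points at T = (54.00, 21.80) on DT and W = (45.90, 29.90) on WB. Then |PT| = |T − P| = 58.23.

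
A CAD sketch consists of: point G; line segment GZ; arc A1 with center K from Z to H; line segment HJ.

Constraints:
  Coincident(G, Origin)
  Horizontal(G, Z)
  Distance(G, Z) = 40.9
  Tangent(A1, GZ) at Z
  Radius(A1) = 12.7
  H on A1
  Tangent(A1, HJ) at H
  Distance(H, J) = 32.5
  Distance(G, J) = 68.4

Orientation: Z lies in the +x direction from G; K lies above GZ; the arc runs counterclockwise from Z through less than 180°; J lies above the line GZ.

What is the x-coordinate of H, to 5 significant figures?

53.539

Checks: G.y = 0.00, Z.y = 0.00 ✓; |KH| = 12.70 ✓; ∠(KH, HJ) = 90.00° ✓; |HJ| = 32.50 ✓; |GJ| = 68.40 ✓.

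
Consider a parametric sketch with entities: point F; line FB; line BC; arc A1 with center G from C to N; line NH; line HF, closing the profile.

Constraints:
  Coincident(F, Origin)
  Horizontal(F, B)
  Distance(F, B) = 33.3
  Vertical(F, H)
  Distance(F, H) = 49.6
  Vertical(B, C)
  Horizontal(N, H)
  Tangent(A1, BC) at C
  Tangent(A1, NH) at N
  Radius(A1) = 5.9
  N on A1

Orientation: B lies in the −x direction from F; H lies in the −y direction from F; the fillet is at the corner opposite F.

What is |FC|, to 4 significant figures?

54.94

F is at the origin; F and B share the same y with |FB| = 33.3 and B on the −x side, so B = (-33.30, 0.000). F and H share the same x with |FH| = 49.6 and H on the −y side, so H = (0.000, -49.60). The virtual corner opposite F is at (-33.30, -49.60). A1 meets BC tangentially, so GC is at right angles to BC and the tangent condition forces GN to be normal to NH, with radius 5.9, so the center G sits 5.9 in from both sides at G = (-27.40, -43.70). That places the tangent points at C = (-33.30, -43.70) on BC and N = (-27.40, -49.60) on NH. Then |FC| = |C − F| = 54.94.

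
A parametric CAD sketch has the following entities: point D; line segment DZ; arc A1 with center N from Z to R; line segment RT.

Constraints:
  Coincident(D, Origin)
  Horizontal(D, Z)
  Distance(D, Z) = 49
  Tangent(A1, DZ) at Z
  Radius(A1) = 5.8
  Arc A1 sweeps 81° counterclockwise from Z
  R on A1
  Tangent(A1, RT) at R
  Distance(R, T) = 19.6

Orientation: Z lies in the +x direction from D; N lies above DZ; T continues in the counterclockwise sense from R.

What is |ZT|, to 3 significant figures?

25.8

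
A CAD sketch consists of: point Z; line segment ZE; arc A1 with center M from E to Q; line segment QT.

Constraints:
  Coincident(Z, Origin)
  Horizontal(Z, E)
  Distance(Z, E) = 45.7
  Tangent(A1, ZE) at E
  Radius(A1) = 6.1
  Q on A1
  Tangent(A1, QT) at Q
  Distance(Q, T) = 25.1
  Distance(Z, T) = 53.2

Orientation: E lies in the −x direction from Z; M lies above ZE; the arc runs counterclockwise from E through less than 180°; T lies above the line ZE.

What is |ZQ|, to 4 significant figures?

40.23

Checks: ∠(ME, EZ) = 90.00° ✓; |MQ| = 6.100 ✓; ∠(MQ, QT) = 90.00° ✓; |QT| = 25.10 ✓; |ZT| = 53.20 ✓.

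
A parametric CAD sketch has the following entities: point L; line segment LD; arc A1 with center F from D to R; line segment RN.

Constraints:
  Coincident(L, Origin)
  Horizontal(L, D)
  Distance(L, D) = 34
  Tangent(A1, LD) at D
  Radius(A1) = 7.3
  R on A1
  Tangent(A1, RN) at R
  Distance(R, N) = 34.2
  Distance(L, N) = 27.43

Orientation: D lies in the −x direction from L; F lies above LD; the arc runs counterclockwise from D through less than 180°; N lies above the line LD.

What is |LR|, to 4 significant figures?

28.81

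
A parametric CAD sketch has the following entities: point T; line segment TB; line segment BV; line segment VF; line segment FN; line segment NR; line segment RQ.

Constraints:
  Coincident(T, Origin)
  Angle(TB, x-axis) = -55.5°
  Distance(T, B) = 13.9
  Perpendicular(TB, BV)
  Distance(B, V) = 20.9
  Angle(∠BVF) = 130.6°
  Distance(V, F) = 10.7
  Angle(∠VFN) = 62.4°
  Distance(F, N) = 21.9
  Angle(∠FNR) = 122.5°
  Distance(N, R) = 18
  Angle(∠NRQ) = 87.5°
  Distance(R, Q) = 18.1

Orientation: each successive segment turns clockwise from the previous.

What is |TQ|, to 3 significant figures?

26.7

T is at the origin; TB runs at -55.5° with length 13.9, so B = (7.87, -11.5). The perpendicularity gives BV at right angles to TB, so BV runs at -146°; with |BV| = 20.9, V = (-9.35, -23.3). ∠BVF = 130.6° gives VF at 165° from the x-axis; with |VF| = 10.7, F = (-19.7, -20.5). ∠VFN = 62.4° gives FN at 47.5° from the x-axis; with |FN| = 21.9, N = (-4.90, -4.40). ∠FNR = 122.5° gives NR at -10.0° from the x-axis; with |NR| = 18.0, R = (12.8, -7.52). ∠NRQ = 87.5° gives RQ at -102° from the x-axis; with |RQ| = 18.1, Q = (8.91, -25.2). Then |TQ| = |Q − T| = 26.7.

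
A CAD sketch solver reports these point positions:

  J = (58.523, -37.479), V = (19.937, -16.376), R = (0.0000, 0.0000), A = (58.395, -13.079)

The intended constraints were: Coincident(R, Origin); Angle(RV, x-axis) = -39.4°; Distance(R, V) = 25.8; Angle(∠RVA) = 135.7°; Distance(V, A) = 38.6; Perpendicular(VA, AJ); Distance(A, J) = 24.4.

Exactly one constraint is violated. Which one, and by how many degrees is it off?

Perpendicular(VA, AJ) — off by 4.60°.

R = (0.00, 0.00) ✓; RV at -39.40° ✓; |RV| = 25.80 ✓; ∠RVA = 135.7° ✓; |VA| = 38.60 ✓; ∠(VA, AJ) = 94.60° ✗; |AJ| = 24.40 ✓.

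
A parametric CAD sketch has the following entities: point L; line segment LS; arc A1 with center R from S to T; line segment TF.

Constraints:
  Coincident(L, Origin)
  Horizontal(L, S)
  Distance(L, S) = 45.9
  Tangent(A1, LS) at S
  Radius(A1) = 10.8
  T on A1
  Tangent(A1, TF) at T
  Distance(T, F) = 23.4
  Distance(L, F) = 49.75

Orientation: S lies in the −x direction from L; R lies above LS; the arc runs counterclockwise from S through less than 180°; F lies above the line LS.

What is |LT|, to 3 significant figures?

36.8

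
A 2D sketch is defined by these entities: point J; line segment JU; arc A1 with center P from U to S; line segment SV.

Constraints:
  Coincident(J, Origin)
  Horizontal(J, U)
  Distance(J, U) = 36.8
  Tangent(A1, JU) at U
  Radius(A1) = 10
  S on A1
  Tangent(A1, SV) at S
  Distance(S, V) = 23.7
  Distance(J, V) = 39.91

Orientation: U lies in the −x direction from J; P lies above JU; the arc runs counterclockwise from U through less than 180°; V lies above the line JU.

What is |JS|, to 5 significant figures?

28.248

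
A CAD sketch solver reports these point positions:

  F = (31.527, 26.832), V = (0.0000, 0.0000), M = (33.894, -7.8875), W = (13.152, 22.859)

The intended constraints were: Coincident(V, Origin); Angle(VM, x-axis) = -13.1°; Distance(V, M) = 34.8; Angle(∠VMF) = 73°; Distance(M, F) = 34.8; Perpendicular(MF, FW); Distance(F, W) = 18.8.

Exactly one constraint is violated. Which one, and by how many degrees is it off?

Perpendicular(MF, FW) — off by 8.30°.

V = (0.00, 0.00) ✓; VM at -13.10° ✓; |VM| = 34.80 ✓; ∠VMF = 73.00° ✓; |MF| = 34.80 ✓; ∠(MF, FW) = 98.30° ✗; |FW| = 18.80 ✓.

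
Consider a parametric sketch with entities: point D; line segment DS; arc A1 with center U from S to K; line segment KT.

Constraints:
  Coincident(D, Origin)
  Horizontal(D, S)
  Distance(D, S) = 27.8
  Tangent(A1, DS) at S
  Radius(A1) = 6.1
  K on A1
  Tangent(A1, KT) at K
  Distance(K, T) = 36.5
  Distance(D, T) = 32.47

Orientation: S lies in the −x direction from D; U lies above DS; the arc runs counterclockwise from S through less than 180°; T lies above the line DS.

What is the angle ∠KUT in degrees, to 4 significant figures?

80.51°

Checks: ∠(US, SD) = 90.00° ✓; |UK| = 6.100 ✓; ∠(UK, KT) = 90.00° ✓; |KT| = 36.50 ✓; |DT| = 32.47 ✓.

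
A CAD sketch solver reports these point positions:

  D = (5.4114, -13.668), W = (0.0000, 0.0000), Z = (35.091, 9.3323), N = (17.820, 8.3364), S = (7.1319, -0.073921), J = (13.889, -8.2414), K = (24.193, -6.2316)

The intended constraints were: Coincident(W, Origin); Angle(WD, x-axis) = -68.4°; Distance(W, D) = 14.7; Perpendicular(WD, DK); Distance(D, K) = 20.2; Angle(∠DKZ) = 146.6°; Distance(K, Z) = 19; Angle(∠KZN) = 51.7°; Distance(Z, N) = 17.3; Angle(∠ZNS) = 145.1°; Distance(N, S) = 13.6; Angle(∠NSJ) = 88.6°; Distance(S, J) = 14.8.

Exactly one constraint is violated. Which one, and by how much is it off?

Distance(S, J) = 14.8 — off by 4.20.

W = (0.00, 0.00) ✓; WD at -68.40° ✓; |WD| = 14.70 ✓; ∠(WD, DK) = 90.00° ✓; |DK| = 20.20 ✓; ∠DKZ = 146.6° ✓; |KZ| = 19.00 ✓; ∠KZN = 51.70° ✓; |ZN| = 17.30 ✓; ∠ZNS = 145.1° ✓; |NS| = 13.60 ✓; ∠NSJ = 88.60° ✓; |SJ| = 10.60 ✗.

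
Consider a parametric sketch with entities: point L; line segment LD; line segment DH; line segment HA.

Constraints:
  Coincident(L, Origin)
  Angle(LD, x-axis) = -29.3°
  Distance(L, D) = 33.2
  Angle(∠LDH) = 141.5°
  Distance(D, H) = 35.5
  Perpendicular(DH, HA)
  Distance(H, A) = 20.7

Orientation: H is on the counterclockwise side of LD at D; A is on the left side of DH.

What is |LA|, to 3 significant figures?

61.5

L is at the origin; LD runs at -29.3° with length 33.2, so D = 33.2·(cos -29.3°, sin -29.3°) = (29.0, -16.2). ∠LDH = 141.5°, so DH runs at -29.3° + (180° − 141.5°) = 9.20° from the x-axis; with |DH| = 35.5, H = D + 35.5·(cos 9.20°, sin 9.20°) = (64.0, -10.6). DH ⟂ HA; with |HA| = 20.7 on the left of DH, A = H + 20.7·(-0.160, 0.987) = (60.7, 9.86). Then |LA| = |A − L| = 61.5.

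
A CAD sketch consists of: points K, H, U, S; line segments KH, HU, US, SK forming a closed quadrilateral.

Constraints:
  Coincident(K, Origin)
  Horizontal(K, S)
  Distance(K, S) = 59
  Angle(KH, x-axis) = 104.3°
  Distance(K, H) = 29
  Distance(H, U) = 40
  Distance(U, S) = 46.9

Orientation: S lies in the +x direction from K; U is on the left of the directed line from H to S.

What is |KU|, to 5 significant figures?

49.448

K is at the origin; K and S share the same y with |KS| = 59.0 and S in +x, so S = (59.0, 0). KH runs at 104.3° with |KH| = 29.0, so H = (-7.1630, 28.101). U is determined by |HU| = 40.0 and |US| = 46.9 together: it lies at the intersection of circle(H, 40.0) and circle(S, 46.9). With |HS| = 71.883, the foot of the radical line on HS is 31.771 from H and the perpendicular offset is √(40.0² − 31.771²) = 24.302. Taking the left-of-HS solution: U = (31.580, 38.050).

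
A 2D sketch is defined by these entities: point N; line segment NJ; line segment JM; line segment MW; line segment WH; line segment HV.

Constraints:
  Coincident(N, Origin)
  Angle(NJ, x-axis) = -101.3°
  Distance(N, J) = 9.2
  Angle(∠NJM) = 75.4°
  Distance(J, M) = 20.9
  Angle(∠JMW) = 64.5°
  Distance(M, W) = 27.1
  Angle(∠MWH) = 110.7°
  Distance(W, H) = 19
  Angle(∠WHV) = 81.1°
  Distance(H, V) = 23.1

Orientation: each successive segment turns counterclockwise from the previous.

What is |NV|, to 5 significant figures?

10.710

∠MWH = 110.7° gives WH at -171.90° from the x-axis; with |WH| = 19.0, H = (-12.803, 13.252). ∠WHV = 81.1° gives HV at -73.000° from the x-axis; with |HV| = 23.1, V = (-6.0495, -8.8384). Then |NV| = |V − N| = 10.710.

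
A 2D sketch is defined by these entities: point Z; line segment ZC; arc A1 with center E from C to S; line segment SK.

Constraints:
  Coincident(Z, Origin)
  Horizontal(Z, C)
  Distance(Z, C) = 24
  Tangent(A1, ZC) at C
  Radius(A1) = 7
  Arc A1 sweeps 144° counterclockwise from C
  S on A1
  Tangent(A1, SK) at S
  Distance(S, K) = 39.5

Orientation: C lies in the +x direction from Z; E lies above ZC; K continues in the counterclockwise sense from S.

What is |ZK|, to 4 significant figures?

36.09

On A1, C sits at bearing -90° from E; a 144° counterclockwise sweep puts S at bearing 54°, so S = E + 7.0·(cos 54°, sin 54°) = (28.11, 12.66). The tangent condition forces ES to be normal to SK, so SK runs along (−sin 54°, cos 54°); with |SK| = 39.5, K = (-3.842, 35.88). Then |ZK| = |K − Z| = 36.09.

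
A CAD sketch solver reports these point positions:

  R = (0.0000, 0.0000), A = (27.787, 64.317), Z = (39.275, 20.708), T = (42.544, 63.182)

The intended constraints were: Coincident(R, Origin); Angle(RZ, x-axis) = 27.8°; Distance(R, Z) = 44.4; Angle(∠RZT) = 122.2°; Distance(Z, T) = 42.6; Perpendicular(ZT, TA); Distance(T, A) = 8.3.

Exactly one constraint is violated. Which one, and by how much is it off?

Distance(T, A) = 8.3 — off by 6.50.

R = (0.00, 0.00) ✓; RZ at 27.80° ✓; |RZ| = 44.40 ✓; ∠RZT = 122.2° ✓; |ZT| = 42.60 ✓; ∠(ZT, TA) = 90.00° ✓; |TA| = 14.80 ✗.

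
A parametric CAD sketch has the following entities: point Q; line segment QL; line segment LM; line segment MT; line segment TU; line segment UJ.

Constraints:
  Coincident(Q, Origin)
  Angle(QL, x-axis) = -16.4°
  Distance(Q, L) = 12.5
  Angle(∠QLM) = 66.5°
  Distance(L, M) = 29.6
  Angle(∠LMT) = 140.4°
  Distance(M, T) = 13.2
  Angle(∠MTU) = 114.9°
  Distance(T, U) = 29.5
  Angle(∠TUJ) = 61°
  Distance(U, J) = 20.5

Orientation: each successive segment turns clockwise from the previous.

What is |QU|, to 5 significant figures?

37.347

Q is at the origin; QL runs at -16.4° with length 12.5, so L = (11.991, -3.5293). ∠QLM = 66.5° gives LM at -129.90° from the x-axis; with |LM| = 29.6, M = (-6.9955, -26.237). ∠LMT = 140.4° gives MT at -169.50° from the x-axis; with |MT| = 13.2, T = (-19.974, -28.643). ∠MTU = 114.9° gives TU at 125.40° from the x-axis; with |TU| = 29.5, U = (-37.063, -4.5966). Then |QU| = |U − Q| = 37.347.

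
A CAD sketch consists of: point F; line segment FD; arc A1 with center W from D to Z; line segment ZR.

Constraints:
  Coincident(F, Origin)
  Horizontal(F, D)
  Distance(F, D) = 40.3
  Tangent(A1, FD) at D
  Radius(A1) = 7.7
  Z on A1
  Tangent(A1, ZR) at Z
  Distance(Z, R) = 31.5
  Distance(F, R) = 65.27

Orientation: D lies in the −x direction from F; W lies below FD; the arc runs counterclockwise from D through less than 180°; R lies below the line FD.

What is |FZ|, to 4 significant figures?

48.29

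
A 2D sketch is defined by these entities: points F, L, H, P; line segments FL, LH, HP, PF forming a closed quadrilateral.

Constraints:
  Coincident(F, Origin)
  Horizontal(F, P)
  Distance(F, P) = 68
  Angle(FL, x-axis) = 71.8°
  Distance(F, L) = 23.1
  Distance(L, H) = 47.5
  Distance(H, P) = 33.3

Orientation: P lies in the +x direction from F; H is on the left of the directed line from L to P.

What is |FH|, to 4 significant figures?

61.87

Checks: F.y = 0.00, P.y = 0.00 ✓; |LH| = 47.50 ✓; |HP| = 33.30 ✓.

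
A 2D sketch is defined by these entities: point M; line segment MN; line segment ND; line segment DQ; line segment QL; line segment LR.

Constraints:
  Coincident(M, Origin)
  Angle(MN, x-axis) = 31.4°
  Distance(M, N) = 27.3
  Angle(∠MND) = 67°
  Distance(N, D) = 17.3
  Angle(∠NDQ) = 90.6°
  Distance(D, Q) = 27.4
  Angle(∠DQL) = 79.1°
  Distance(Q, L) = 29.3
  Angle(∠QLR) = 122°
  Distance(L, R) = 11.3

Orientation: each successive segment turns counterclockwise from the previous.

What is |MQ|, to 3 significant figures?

7.28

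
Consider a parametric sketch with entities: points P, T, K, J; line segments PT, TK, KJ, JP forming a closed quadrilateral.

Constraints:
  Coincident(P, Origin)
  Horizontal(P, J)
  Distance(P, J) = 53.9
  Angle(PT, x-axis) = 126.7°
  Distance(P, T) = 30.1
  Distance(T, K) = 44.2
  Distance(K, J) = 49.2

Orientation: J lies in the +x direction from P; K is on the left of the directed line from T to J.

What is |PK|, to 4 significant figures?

45.49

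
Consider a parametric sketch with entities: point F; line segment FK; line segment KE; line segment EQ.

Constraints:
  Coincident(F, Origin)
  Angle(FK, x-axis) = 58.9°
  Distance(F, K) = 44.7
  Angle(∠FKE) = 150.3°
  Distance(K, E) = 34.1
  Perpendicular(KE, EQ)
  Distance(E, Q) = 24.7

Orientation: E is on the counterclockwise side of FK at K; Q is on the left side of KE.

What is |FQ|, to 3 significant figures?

73.0

F is at the origin; FK runs at 58.9° with length 44.7, so K = 44.7·(cos 58.9°, sin 58.9°) = (23.1, 38.3). ∠FKE = 150.3°, so KE runs at 58.9° + (180° − 150.3°) = 88.6° from the x-axis; with |KE| = 34.1, E = K + 34.1·(cos 88.6°, sin 88.6°) = (23.9, 72.4). KE is perpendicular to EQ; with |EQ| = 24.7 on the left of KE, Q = E + 24.7·(-1.00, 0.0244) = (-0.770, 73.0). Then |FQ| = |Q − F| = 73.0.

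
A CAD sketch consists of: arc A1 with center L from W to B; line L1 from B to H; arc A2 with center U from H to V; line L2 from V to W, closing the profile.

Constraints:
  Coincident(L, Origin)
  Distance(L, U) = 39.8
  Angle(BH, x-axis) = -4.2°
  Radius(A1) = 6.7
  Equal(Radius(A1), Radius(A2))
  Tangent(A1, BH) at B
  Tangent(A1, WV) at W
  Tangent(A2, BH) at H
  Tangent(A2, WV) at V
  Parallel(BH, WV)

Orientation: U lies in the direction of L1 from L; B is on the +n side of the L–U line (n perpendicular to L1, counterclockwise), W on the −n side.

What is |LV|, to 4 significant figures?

40.36

The slot axis is L1's direction at -4.2°, so u = (cos -4.2°, sin -4.2°) = (0.9973, -0.07324) and n = (−sin -4.2°, cos -4.2°) = (0.07324, 0.9973). L is at the origin and U lies 39.8 along u from L, so U = 39.8·u = (39.69, -2.915). Tangency of A1 to both parallel lines with radius 6.7 puts B and W at L ± 6.7·n: B = (0.4907, 6.682), W = (-0.4907, -6.682). Equal radii place H and V the same way about U: H = U + 6.7·n = (40.18, 3.767), V = U − 6.7·n = (39.20, -9.597). Then |LV| = |V − L| = 40.36.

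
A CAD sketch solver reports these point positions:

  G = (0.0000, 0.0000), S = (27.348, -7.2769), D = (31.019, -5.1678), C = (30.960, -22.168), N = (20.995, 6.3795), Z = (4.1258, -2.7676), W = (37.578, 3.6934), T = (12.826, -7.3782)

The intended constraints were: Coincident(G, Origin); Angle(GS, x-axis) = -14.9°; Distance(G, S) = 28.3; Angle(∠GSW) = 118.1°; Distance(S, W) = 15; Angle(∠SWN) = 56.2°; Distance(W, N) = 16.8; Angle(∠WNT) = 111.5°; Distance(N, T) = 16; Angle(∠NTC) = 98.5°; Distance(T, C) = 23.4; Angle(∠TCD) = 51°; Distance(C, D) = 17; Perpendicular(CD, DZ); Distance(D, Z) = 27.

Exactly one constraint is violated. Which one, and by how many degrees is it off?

Perpendicular(CD, DZ) — off by 4.90°.

G = (0.00, 0.00) ✓; GS at -14.90° ✓; |GS| = 28.30 ✓; ∠GSW = 118.1° ✓; |SW| = 15.00 ✓; ∠SWN = 56.20° ✓; |WN| = 16.80 ✓; ∠WNT = 111.5° ✓; |NT| = 16.00 ✓; ∠NTC = 98.50° ✓; |TC| = 23.40 ✓; ∠TCD = 51.00° ✓; |CD| = 17.00 ✓; ∠(CD, DZ) = 85.10° ✗; |DZ| = 27.00 ✓.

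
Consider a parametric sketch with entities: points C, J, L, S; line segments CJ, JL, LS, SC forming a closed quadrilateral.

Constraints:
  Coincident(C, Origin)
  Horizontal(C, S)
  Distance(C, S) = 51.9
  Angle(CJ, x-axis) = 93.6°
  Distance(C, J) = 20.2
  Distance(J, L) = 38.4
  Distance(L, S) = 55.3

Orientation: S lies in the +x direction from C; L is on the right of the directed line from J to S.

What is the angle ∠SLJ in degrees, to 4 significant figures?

72.19°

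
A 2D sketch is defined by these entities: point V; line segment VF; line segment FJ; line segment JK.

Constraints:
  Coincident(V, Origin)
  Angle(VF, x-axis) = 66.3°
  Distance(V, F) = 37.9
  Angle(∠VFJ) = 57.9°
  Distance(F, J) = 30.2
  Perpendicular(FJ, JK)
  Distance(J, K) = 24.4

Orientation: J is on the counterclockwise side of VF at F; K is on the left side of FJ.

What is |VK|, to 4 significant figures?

12.67

∠VFJ = 57.9°, so FJ runs at 66.3° + (180° − 57.9°) = 188.4° from the x-axis; with |FJ| = 30.2, J = F + 30.2·(cos 188.4°, sin 188.4°) = (-14.64, 30.29). The perpendicularity gives JK at right angles to FJ; with |JK| = 24.4 on the left of FJ, K = J + 24.4·(0.1461, -0.9893) = (-11.08, 6.154). Then |VK| = |K − V| = 12.67.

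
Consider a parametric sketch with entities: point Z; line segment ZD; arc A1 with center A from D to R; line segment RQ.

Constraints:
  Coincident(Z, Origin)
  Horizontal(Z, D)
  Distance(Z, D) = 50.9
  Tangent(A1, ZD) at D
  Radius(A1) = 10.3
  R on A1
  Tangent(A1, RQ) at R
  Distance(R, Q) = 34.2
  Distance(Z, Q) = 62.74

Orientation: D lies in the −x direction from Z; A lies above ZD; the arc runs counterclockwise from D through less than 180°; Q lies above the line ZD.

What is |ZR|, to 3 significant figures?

42.1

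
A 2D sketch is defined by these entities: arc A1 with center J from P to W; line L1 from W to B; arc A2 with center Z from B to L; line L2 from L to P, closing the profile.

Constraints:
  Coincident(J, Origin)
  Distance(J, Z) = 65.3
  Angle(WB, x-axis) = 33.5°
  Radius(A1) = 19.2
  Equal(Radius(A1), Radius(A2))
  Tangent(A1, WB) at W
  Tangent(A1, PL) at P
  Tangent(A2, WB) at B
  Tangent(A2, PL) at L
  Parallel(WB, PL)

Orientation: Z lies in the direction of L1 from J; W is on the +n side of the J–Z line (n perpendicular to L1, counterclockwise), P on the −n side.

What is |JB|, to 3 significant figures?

68.1

The slot axis is L1's direction at 33.5°, so u = (cos 33.5°, sin 33.5°) = (0.834, 0.552) and n = (−sin 33.5°, cos 33.5°) = (-0.552, 0.834). J is at the origin and Z lies 65.3 along u from J, so Z = 65.3·u = (54.5, 36.0). Tangency of A1 to both parallel lines with radius 19.2 puts W and P at J ± 19.2·n: W = (-10.6, 16.0), P = (10.6, -16.0). Equal radii place B and L the same way about Z: B = Z + 19.2·n = (43.9, 52.1), L = Z − 19.2·n = (65.0, 20.0). Then |JB| = |B − J| = 68.1.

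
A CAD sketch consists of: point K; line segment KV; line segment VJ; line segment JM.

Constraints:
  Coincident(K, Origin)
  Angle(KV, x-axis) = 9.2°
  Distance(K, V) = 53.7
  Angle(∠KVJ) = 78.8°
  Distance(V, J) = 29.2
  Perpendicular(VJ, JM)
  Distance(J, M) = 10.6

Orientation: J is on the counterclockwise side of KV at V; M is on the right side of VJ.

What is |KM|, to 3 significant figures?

66.0

K is at the origin; KV runs at 9.2° with length 53.7, so V = 53.7·(cos 9.2°, sin 9.2°) = (53.0, 8.59). ∠KVJ = 78.8°, so VJ runs at 9.2° + (180° − 78.8°) = 110° from the x-axis; with |VJ| = 29.2, J = V + 29.2·(cos 110°, sin 110°) = (42.8, 36.0). VJ is perpendicular to JM; with |JM| = 10.6 on the right of VJ, M = J + 10.6·(0.937, 0.349) = (52.8, 39.6). Then |KM| = |M − K| = 66.0.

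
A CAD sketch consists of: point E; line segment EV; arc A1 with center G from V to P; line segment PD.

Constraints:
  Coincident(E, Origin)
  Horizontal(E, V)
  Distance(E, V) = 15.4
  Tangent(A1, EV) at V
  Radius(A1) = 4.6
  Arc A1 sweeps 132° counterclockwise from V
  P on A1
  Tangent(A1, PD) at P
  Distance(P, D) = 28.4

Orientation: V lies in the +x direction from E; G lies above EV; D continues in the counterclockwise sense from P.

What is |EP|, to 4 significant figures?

20.32

Tangency of A1 to EV means the radius GV is perpendicular to EV, so G = V + (0, 4.6) = (15.40, 4.600). On A1, V sits at bearing -90° from G; a 132° counterclockwise sweep puts P at bearing 42°, so P = G + 4.6·(cos 42°, sin 42°) = (18.82, 7.678). Then |EP| = |P − E| = 20.32.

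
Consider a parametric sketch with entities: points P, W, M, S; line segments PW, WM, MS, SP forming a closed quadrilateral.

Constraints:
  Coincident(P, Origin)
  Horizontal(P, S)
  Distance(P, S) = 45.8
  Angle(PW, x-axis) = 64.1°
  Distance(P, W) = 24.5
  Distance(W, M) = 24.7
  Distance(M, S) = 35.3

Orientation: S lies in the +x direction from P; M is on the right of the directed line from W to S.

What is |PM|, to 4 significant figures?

10.93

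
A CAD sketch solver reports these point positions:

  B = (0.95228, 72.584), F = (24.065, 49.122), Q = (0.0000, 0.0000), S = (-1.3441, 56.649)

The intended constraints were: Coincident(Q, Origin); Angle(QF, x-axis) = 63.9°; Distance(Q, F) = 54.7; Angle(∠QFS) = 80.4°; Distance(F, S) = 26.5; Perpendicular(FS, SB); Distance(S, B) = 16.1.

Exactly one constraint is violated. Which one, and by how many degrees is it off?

Perpendicular(FS, SB) — off by 8.30°.

Q = (0.00, 0.00) ✓; QF at 63.90° ✓; |QF| = 54.70 ✓; ∠QFS = 80.40° ✓; |FS| = 26.50 ✓; ∠(FS, SB) = 81.70° ✗; |SB| = 16.10 ✓.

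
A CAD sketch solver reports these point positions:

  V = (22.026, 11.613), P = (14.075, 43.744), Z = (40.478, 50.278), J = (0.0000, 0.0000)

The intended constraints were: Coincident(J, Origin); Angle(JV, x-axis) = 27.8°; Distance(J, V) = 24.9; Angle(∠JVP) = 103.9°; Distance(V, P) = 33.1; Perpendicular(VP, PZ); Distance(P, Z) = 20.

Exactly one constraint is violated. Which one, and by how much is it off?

Distance(P, Z) = 20 — off by 7.20.

J = (0.00, 0.00) ✓; JV at 27.80° ✓; |JV| = 24.90 ✓; ∠JVP = 103.9° ✓; |VP| = 33.10 ✓; ∠(VP, PZ) = 90.00° ✓; |PZ| = 27.20 ✗.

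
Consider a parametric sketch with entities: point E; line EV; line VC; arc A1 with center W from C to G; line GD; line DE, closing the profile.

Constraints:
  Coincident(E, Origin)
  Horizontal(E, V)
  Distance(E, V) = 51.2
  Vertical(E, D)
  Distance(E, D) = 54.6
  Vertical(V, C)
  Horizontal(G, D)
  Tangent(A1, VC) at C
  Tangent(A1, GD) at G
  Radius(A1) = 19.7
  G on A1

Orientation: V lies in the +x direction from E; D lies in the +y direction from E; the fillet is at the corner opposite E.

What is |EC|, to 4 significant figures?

61.96

The virtual corner opposite E is at (51.20, 54.60). A1 meets VC tangentially, so WC is at right angles to VC and since A1 is tangent to GD there, WG ⟂ GD, with radius 19.7, so the center W sits 19.7 in from both sides at W = (31.50, 34.90). That places the tangent points at C = (51.20, 34.90) on VC and G = (31.50, 54.60) on GD. Then |EC| = |C − E| = 61.96.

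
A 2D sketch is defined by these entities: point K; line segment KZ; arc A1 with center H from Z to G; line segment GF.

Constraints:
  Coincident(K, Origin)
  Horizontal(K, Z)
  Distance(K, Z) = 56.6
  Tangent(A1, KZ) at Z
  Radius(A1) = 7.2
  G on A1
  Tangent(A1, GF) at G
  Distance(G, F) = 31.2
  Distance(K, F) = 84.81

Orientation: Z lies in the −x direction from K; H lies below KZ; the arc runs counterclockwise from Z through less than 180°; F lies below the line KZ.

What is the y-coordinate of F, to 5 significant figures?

-29.606

Checks: |HG| = 7.200 ✓; ∠(HG, GF) = 90.00° ✓; |GF| = 31.20 ✓; |KF| = 84.81 ✓.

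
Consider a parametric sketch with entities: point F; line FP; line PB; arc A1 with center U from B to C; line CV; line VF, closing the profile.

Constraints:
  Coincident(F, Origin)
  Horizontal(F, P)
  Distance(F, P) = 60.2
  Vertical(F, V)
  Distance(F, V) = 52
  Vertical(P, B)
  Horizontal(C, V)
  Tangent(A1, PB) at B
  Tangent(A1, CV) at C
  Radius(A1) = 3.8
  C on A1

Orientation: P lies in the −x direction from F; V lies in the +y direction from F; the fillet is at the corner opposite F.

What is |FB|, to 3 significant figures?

77.1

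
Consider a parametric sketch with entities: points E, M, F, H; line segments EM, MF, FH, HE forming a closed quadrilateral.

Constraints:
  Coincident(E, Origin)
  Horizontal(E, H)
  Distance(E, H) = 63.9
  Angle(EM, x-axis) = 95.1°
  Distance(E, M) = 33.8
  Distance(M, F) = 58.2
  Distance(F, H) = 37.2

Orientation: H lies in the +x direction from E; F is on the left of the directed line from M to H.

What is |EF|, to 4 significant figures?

65.94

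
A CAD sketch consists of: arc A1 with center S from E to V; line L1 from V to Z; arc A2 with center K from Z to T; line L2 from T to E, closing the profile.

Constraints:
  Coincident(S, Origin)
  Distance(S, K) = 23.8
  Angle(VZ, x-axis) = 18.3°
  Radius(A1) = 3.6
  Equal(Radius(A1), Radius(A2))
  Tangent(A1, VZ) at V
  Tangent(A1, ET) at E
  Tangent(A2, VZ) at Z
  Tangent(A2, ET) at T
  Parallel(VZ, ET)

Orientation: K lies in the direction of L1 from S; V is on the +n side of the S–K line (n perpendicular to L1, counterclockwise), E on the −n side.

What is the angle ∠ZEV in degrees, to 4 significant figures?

73.17°

The slot axis is L1's direction at 18.3°, so u = (cos 18.3°, sin 18.3°) = (0.9494, 0.3140) and n = (−sin 18.3°, cos 18.3°) = (-0.3140, 0.9494). S is at the origin and K lies 23.8 along u from S, so K = 23.8·u = (22.60, 7.473). Tangency of A1 to both parallel lines with radius 3.6 puts V and E at S ± 3.6·n: V = (-1.130, 3.418), E = (1.130, -3.418). Equal radii place Z and T the same way about K: Z = K + 3.6·n = (21.47, 10.89), T = K − 3.6·n = (23.73, 4.055). Then cos ∠ZEV = EZ·EV / (|EZ||EV|), giving 73.17°.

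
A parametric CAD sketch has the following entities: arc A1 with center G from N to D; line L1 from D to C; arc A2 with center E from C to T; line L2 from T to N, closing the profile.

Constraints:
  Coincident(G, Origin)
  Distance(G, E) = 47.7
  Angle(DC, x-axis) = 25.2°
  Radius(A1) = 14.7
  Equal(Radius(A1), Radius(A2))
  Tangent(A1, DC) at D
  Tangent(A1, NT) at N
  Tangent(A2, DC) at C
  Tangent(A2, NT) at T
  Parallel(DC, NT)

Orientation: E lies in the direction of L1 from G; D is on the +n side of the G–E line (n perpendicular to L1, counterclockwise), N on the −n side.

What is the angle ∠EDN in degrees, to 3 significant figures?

72.9°

G is at the origin and E lies 47.7 along u from G, so E = 47.7·u = (43.2, 20.3). Tangency of A1 to both parallel lines with radius 14.7 puts D and N at G ± 14.7·n: D = (-6.26, 13.3), N = (6.26, -13.3). Then cos ∠EDN = DE·DN / (|DE||DN|), giving 72.9°.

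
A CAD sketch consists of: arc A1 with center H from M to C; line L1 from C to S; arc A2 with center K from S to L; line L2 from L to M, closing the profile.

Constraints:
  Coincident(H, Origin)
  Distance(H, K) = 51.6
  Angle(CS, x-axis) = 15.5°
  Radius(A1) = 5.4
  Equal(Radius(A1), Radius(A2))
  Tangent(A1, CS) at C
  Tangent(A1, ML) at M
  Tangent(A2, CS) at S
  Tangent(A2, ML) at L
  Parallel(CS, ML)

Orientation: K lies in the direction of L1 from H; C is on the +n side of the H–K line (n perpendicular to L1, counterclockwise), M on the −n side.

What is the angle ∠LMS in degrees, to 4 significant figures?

11.82°

Tangency of A1 to both parallel lines with radius 5.4 puts C and M at H ± 5.4·n: C = (-1.443, 5.204), M = (1.443, -5.204). Equal radii place S and L the same way about K: S = K + 5.4·n = (48.28, 18.99), L = K − 5.4·n = (51.17, 8.586). Then cos ∠LMS = ML·MS / (|ML||MS|), giving 11.82°.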